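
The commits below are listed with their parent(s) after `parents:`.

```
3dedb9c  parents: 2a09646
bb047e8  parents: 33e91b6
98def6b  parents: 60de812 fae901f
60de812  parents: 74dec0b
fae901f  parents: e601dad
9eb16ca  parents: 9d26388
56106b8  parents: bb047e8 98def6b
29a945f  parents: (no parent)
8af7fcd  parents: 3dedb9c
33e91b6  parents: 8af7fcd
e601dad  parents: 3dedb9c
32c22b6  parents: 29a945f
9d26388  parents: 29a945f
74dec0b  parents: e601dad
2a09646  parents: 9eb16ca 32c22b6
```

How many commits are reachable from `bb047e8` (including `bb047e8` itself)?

Walking parent pointers from bb047e8: reachable set = {29a945f, 2a09646, 32c22b6, 33e91b6, 3dedb9c, 8af7fcd, 9d26388, 9eb16ca, bb047e8}.
That is 9 commits.

9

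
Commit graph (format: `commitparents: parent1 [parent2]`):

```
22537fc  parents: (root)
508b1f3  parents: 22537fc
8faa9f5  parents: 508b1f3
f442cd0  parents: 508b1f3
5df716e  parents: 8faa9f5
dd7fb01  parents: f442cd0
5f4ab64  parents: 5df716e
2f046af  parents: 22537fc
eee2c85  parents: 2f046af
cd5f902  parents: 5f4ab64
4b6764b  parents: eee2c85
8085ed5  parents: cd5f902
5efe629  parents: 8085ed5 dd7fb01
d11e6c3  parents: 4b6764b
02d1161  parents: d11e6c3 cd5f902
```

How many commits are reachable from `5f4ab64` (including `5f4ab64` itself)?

Walking parent pointers from 5f4ab64: reachable set = {22537fc, 508b1f3, 5df716e, 5f4ab64, 8faa9f5}.
That is 5 commits.

5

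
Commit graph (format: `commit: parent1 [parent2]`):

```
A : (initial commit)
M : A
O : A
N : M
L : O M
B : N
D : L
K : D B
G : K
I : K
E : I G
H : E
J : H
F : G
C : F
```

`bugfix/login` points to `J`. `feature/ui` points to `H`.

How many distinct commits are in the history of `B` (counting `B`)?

4

Walking parent pointers from B: reachable set = {A, B, M, N}.
That is 4 commits.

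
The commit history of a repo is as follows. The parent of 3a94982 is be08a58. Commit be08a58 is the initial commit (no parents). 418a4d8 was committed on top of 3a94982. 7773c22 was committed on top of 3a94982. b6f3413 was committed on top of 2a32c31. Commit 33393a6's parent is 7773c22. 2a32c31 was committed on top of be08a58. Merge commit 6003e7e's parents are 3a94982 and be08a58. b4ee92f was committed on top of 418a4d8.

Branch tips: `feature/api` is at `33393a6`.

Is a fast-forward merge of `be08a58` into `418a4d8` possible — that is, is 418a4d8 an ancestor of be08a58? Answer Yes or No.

A fast-forward from 418a4d8 to be08a58 is possible iff 418a4d8 is an ancestor of be08a58.
Ancestors of be08a58: {be08a58}.
418a4d8 is not among them, so fast-forward is not possible.

No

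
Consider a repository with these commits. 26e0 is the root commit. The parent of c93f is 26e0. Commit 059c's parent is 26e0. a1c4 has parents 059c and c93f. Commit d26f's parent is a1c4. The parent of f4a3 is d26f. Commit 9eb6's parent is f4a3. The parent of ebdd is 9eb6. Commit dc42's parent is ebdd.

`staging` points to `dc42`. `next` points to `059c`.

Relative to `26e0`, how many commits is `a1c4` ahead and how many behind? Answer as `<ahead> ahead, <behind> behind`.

Reachable from a1c4: {059c, 26e0, a1c4, c93f}.
Reachable from 26e0: {26e0}.
Only in a1c4's history (ahead): {059c, a1c4, c93f} — 3.
Only in 26e0's history (behind): {} — 0.

3 ahead, 0 behind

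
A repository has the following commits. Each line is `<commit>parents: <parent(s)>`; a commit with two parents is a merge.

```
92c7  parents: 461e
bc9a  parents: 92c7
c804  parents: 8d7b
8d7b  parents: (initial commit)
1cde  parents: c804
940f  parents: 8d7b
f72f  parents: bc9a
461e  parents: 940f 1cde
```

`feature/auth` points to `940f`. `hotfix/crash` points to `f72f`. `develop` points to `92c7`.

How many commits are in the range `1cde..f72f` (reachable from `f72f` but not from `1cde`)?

Reachable from f72f: {1cde, 461e, 8d7b, 92c7, 940f, bc9a, c804, f72f}.
Reachable from 1cde: {1cde, 8d7b, c804}.
In f72f's history but not 1cde's: {461e, 92c7, 940f, bc9a, f72f} — 5 commits.

5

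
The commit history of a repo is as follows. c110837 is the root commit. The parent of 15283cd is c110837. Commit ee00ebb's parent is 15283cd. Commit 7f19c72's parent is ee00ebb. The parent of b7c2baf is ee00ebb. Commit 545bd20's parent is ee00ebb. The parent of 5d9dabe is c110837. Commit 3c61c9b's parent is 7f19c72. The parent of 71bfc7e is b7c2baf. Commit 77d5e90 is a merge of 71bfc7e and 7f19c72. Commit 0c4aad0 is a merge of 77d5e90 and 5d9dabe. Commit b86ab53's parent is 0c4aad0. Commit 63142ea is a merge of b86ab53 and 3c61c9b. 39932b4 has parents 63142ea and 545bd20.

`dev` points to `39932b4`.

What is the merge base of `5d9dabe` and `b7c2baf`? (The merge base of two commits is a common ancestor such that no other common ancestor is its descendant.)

c110837

Ancestors of 5d9dabe: {5d9dabe, c110837}.
Ancestors of b7c2baf: {15283cd, b7c2baf, c110837, ee00ebb}.
Common ancestors: {c110837}.
The only common ancestor is c110837, so it is the merge base.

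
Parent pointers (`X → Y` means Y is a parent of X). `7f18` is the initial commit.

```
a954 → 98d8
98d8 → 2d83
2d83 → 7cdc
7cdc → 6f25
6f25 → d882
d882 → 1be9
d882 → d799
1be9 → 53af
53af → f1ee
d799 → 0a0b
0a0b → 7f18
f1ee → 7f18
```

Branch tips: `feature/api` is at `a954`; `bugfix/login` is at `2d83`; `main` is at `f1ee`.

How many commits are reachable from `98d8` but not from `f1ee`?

Reachable from 98d8: {0a0b, 1be9, 2d83, 53af, 6f25, 7cdc, 7f18, 98d8, d799, d882, f1ee}.
Reachable from f1ee: {7f18, f1ee}.
In 98d8's history but not f1ee's: {0a0b, 1be9, 2d83, 53af, 6f25, 7cdc, 98d8, d799, d882} — 9 commits.

9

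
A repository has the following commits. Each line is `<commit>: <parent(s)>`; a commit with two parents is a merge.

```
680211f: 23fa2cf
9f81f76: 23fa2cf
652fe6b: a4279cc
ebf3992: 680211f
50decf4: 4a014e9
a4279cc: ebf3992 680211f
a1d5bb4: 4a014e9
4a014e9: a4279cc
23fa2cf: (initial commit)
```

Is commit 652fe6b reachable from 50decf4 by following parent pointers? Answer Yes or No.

Ancestors of 50decf4: {23fa2cf, 4a014e9, 50decf4, 680211f, a4279cc, ebf3992}.
652fe6b is not in that set, so it is not an ancestor of 50decf4.

No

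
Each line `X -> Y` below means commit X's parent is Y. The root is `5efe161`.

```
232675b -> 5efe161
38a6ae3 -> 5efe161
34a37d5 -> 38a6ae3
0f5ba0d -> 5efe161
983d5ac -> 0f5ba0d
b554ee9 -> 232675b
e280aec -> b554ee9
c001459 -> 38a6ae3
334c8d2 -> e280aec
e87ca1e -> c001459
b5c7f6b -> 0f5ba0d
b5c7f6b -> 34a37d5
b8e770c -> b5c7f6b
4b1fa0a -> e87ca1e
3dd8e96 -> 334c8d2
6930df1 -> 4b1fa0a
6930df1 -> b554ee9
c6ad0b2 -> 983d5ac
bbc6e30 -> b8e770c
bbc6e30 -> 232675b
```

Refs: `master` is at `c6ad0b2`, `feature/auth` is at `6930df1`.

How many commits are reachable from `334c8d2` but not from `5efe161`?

4

Reachable from 334c8d2: {232675b, 334c8d2, 5efe161, b554ee9, e280aec}.
Reachable from 5efe161: {5efe161}.
In 334c8d2's history but not 5efe161's: {232675b, 334c8d2, b554ee9, e280aec} — 4 commits.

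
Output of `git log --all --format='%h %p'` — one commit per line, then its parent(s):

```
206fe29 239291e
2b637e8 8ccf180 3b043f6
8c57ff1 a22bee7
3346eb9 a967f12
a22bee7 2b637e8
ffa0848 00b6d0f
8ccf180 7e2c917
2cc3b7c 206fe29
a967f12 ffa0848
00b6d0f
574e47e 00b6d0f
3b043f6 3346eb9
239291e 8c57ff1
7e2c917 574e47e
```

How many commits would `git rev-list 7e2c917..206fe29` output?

10

Reachable from 206fe29: {00b6d0f, 206fe29, 239291e, 2b637e8, 3346eb9, 3b043f6, 574e47e, 7e2c917, 8c57ff1, 8ccf180, a22bee7, a967f12, ffa0848}.
Reachable from 7e2c917: {00b6d0f, 574e47e, 7e2c917}.
In 206fe29's history but not 7e2c917's: {206fe29, 239291e, 2b637e8, 3346eb9, 3b043f6, 8c57ff1, 8ccf180, a22bee7, a967f12, ffa0848} — 10 commits.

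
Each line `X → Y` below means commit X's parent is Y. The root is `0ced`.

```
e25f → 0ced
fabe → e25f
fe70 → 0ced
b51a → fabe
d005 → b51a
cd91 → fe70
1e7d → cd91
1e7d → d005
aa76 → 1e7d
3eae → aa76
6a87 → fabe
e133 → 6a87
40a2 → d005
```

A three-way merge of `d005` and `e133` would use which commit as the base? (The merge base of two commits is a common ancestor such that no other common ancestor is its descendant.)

Ancestors of d005: {0ced, b51a, d005, e25f, fabe}.
Ancestors of e133: {0ced, 6a87, e133, e25f, fabe}.
Common ancestors: {0ced, e25f, fabe}.
Among these, fabe is not an ancestor of any other common ancestor — it is the merge base.

fabe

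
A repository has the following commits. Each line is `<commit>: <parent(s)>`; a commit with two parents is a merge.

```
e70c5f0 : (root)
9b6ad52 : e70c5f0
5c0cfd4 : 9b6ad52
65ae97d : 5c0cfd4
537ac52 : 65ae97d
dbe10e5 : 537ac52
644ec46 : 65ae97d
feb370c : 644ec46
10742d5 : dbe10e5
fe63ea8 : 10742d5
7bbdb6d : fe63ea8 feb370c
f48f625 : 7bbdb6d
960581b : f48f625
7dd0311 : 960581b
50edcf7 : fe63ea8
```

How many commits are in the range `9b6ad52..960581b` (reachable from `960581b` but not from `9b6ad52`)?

Reachable from 960581b: {10742d5, 537ac52, 5c0cfd4, 644ec46, 65ae97d, 7bbdb6d, 960581b, 9b6ad52, dbe10e5, e70c5f0, f48f625, fe63ea8, feb370c}.
Reachable from 9b6ad52: {9b6ad52, e70c5f0}.
In 960581b's history but not 9b6ad52's: {10742d5, 537ac52, 5c0cfd4, 644ec46, 65ae97d, 7bbdb6d, 960581b, dbe10e5, f48f625, fe63ea8, feb370c} — 11 commits.

11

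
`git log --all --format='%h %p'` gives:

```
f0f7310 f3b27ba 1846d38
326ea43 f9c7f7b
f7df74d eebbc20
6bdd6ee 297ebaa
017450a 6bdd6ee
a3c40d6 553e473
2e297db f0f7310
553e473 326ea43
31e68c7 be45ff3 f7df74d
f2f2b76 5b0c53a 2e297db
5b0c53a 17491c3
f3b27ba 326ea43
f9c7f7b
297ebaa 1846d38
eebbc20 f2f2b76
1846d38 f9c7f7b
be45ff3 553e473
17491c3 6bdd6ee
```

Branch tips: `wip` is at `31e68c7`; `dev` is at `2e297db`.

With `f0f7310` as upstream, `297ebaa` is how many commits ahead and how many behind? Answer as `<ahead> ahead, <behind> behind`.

Reachable from 297ebaa: {1846d38, 297ebaa, f9c7f7b}.
Reachable from f0f7310: {1846d38, 326ea43, f0f7310, f3b27ba, f9c7f7b}.
Only in 297ebaa's history (ahead): {297ebaa} — 1.
Only in f0f7310's history (behind): {326ea43, f0f7310, f3b27ba} — 3.

1 ahead, 3 behind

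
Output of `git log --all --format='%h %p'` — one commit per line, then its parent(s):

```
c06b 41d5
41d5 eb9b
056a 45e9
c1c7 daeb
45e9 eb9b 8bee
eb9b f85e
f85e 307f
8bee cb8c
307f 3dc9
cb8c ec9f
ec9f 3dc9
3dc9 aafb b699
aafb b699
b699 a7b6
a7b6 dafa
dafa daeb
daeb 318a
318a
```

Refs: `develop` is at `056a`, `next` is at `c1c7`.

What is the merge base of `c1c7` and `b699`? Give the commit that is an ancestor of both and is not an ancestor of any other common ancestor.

daeb

Ancestors of c1c7: {318a, c1c7, daeb}.
Ancestors of b699: {318a, a7b6, b699, daeb, dafa}.
Common ancestors: {318a, daeb}.
Among these, daeb is not an ancestor of any other common ancestor — it is the merge base.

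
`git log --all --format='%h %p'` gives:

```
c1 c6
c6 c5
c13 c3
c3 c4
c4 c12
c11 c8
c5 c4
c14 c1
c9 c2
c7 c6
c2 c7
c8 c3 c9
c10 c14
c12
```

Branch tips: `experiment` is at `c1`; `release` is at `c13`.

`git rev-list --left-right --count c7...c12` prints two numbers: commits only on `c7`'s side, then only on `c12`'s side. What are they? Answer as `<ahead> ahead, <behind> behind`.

Reachable from c7: {c12, c4, c5, c6, c7}.
Reachable from c12: {c12}.
Only in c7's history (ahead): {c4, c5, c6, c7} — 4.
Only in c12's history (behind): {} — 0.

4 ahead, 0 behind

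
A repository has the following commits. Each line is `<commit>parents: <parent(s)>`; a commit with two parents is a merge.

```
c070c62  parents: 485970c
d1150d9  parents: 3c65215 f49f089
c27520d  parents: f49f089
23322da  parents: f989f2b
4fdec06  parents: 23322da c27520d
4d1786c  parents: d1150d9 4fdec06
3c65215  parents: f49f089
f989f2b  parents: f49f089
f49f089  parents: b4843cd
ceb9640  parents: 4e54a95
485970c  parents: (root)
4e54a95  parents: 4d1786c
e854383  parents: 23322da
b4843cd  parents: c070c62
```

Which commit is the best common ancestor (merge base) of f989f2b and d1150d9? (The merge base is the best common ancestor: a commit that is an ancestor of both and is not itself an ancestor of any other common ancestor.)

Ancestors of f989f2b: {485970c, b4843cd, c070c62, f49f089, f989f2b}.
Ancestors of d1150d9: {3c65215, 485970c, b4843cd, c070c62, d1150d9, f49f089}.
Common ancestors: {485970c, b4843cd, c070c62, f49f089}.
Among these, f49f089 is not an ancestor of any other common ancestor — it is the merge base.

f49f089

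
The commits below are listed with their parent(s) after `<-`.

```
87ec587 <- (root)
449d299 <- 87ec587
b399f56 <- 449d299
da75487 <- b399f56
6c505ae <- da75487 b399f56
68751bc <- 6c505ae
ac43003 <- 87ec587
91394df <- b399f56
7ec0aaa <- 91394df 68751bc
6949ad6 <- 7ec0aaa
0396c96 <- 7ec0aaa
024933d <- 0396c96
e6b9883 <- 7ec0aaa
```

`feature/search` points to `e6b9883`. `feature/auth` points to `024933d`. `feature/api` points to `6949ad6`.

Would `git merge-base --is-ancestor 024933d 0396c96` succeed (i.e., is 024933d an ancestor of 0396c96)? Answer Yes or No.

No

Ancestors of 0396c96: {0396c96, 449d299, 68751bc, 6c505ae, 7ec0aaa, 87ec587, 91394df, b399f56, da75487}.
024933d is not in that set, so it is not an ancestor of 0396c96.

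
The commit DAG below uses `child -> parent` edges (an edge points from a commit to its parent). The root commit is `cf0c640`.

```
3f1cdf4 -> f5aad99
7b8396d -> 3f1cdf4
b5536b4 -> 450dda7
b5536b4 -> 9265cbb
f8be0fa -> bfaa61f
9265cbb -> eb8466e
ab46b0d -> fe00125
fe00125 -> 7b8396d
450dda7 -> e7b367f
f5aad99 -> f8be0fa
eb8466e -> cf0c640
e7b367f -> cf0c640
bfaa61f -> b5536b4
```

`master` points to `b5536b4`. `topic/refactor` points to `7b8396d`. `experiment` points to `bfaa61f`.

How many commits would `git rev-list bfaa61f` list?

7

Walking parent pointers from bfaa61f: reachable set = {450dda7, 9265cbb, b5536b4, bfaa61f, cf0c640, e7b367f, eb8466e}.
That is 7 commits.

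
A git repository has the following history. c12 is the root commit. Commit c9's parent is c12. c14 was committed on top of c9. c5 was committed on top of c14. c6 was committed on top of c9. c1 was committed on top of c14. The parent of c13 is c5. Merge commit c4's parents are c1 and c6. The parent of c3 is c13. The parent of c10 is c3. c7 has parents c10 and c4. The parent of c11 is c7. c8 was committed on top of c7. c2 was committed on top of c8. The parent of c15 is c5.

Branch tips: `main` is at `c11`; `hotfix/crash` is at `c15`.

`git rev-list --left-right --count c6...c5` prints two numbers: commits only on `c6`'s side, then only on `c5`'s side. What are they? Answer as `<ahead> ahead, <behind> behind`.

1 ahead, 2 behind

Reachable from c6: {c12, c6, c9}.
Reachable from c5: {c12, c14, c5, c9}.
Only in c6's history (ahead): {c6} — 1.
Only in c5's history (behind): {c14, c5} — 2.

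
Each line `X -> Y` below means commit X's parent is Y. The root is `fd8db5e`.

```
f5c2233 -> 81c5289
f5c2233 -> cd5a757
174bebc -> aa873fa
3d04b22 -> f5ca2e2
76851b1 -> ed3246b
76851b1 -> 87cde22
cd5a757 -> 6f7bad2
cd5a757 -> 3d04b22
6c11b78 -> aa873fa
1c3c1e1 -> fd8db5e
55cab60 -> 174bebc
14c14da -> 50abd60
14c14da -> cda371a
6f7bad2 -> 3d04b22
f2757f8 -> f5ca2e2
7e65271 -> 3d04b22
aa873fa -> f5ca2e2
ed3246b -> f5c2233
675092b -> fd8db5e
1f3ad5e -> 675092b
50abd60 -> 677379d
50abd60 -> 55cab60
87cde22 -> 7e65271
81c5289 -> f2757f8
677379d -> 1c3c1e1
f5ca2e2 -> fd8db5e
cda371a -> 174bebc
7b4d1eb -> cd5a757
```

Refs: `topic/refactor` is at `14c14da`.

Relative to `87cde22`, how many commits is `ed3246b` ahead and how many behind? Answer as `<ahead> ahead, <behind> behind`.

Reachable from ed3246b: {3d04b22, 6f7bad2, 81c5289, cd5a757, ed3246b, f2757f8, f5c2233, f5ca2e2, fd8db5e}.
Reachable from 87cde22: {3d04b22, 7e65271, 87cde22, f5ca2e2, fd8db5e}.
Only in ed3246b's history (ahead): {6f7bad2, 81c5289, cd5a757, ed3246b, f2757f8, f5c2233} — 6.
Only in 87cde22's history (behind): {7e65271, 87cde22} — 2.

6 ahead, 2 behind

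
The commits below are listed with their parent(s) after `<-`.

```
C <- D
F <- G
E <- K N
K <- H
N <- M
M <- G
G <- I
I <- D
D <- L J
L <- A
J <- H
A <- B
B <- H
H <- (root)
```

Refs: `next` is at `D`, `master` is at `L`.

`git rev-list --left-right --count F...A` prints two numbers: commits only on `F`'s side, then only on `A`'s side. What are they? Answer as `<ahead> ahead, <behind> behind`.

6 ahead, 0 behind

Reachable from F: {A, B, D, F, G, H, I, J, L}.
Reachable from A: {A, B, H}.
Only in F's history (ahead): {D, F, G, I, J, L} — 6.
Only in A's history (behind): {} — 0.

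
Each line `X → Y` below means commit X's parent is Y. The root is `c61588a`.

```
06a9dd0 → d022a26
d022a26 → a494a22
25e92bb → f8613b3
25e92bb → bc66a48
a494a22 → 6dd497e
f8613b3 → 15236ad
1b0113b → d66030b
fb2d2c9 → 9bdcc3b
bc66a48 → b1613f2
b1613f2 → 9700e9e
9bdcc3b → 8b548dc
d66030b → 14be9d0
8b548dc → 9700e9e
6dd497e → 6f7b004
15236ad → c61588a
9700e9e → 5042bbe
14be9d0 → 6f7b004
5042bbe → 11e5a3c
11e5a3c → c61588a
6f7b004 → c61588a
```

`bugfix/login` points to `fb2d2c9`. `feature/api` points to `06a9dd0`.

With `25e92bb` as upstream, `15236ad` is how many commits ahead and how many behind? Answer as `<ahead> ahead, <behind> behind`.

Reachable from 15236ad: {15236ad, c61588a}.
Reachable from 25e92bb: {11e5a3c, 15236ad, 25e92bb, 5042bbe, 9700e9e, b1613f2, bc66a48, c61588a, f8613b3}.
Only in 15236ad's history (ahead): {} — 0.
Only in 25e92bb's history (behind): {11e5a3c, 25e92bb, 5042bbe, 9700e9e, b1613f2, bc66a48, f8613b3} — 7.

0 ahead, 7 behind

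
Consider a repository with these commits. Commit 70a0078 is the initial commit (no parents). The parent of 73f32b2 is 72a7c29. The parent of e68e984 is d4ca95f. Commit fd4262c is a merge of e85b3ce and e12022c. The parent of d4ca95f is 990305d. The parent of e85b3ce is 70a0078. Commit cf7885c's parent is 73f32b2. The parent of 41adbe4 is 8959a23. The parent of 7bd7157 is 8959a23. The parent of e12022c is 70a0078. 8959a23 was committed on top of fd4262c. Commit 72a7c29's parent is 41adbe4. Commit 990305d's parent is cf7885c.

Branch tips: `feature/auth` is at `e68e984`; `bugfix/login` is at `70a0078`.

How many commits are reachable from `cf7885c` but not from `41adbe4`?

Reachable from cf7885c: {41adbe4, 70a0078, 72a7c29, 73f32b2, 8959a23, cf7885c, e12022c, e85b3ce, fd4262c}.
Reachable from 41adbe4: {41adbe4, 70a0078, 8959a23, e12022c, e85b3ce, fd4262c}.
In cf7885c's history but not 41adbe4's: {72a7c29, 73f32b2, cf7885c} — 3 commits.

3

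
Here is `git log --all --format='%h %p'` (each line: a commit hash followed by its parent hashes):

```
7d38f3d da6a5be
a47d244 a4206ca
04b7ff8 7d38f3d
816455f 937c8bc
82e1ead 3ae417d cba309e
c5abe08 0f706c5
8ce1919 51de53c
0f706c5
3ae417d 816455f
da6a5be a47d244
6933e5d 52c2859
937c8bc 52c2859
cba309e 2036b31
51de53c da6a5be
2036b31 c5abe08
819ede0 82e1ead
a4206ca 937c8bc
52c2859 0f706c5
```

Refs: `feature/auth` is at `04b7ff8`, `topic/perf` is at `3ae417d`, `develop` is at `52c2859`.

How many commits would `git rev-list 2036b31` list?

Walking parent pointers from 2036b31: reachable set = {0f706c5, 2036b31, c5abe08}.
That is 3 commits.

3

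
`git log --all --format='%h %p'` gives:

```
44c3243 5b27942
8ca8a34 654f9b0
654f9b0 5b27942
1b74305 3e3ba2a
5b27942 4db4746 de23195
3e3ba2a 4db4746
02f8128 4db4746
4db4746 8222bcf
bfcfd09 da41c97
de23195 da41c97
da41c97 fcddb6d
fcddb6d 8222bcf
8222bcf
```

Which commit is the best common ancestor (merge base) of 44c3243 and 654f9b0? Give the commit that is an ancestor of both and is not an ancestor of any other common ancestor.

Ancestors of 44c3243: {44c3243, 4db4746, 5b27942, 8222bcf, da41c97, de23195, fcddb6d}.
Ancestors of 654f9b0: {4db4746, 5b27942, 654f9b0, 8222bcf, da41c97, de23195, fcddb6d}.
Common ancestors: {4db4746, 5b27942, 8222bcf, da41c97, de23195, fcddb6d}.
Among these, 5b27942 is not an ancestor of any other common ancestor — it is the merge base.

5b27942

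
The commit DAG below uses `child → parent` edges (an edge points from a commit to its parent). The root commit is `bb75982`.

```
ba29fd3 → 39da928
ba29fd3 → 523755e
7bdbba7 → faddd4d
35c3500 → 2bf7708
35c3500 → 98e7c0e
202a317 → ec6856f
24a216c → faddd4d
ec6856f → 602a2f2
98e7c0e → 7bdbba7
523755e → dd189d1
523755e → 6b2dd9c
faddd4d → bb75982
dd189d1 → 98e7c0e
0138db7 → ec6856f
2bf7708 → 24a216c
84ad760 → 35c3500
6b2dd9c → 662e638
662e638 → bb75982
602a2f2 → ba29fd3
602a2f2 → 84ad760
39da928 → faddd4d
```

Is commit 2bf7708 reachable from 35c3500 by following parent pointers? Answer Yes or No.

Ancestors of 35c3500 (commits reachable by following parents): {24a216c, 2bf7708, 35c3500, 7bdbba7, 98e7c0e, bb75982, faddd4d}.
2bf7708 is in that set, so it is an ancestor of 35c3500.

Yes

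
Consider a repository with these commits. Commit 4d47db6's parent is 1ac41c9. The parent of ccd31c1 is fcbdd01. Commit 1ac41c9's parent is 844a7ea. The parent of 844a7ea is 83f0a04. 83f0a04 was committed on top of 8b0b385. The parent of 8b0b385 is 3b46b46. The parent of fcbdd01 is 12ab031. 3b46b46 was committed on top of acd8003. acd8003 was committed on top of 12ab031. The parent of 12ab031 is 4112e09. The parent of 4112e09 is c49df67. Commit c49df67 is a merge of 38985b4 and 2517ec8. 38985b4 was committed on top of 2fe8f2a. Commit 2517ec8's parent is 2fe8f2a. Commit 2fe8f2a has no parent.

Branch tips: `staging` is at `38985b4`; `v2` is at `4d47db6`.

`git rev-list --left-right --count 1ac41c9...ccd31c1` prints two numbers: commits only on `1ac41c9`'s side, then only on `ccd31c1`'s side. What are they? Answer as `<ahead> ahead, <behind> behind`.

6 ahead, 2 behind

Reachable from 1ac41c9: {12ab031, 1ac41c9, 2517ec8, 2fe8f2a, 38985b4, 3b46b46, 4112e09, 83f0a04, 844a7ea, 8b0b385, acd8003, c49df67}.
Reachable from ccd31c1: {12ab031, 2517ec8, 2fe8f2a, 38985b4, 4112e09, c49df67, ccd31c1, fcbdd01}.
Only in 1ac41c9's history (ahead): {1ac41c9, 3b46b46, 83f0a04, 844a7ea, 8b0b385, acd8003} — 6.
Only in ccd31c1's history (behind): {ccd31c1, fcbdd01} — 2.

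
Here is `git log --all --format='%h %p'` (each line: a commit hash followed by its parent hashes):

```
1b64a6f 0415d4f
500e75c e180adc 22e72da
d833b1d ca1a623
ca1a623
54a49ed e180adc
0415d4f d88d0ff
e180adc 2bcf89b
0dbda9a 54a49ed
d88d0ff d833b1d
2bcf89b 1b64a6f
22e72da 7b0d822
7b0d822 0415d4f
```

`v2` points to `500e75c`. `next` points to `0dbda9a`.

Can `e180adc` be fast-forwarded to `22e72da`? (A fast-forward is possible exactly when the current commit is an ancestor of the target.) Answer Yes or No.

No

A fast-forward from e180adc to 22e72da is possible iff e180adc is an ancestor of 22e72da.
Ancestors of 22e72da: {0415d4f, 22e72da, 7b0d822, ca1a623, d833b1d, d88d0ff}.
e180adc is not among them, so fast-forward is not possible.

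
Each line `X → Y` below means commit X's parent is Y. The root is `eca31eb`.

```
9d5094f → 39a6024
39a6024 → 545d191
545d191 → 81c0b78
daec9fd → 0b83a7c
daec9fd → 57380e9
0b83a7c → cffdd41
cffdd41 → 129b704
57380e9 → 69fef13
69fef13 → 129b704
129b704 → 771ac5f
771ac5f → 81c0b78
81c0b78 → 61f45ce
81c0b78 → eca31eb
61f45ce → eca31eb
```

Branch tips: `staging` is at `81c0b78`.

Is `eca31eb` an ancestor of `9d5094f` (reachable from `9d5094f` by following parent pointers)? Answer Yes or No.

Ancestors of 9d5094f (commits reachable by following parents): {39a6024, 545d191, 61f45ce, 81c0b78, 9d5094f, eca31eb}.
eca31eb is in that set, so it is an ancestor of 9d5094f.

Yes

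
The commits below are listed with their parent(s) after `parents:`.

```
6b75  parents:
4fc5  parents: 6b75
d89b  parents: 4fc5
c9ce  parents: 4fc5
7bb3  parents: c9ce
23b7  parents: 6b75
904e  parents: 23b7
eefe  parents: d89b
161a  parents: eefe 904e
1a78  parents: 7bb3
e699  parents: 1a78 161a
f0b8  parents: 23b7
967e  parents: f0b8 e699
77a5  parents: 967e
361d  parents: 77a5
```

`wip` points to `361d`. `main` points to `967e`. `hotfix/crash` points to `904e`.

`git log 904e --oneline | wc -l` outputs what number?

3

Walking parent pointers from 904e: reachable set = {23b7, 6b75, 904e}.
That is 3 commits.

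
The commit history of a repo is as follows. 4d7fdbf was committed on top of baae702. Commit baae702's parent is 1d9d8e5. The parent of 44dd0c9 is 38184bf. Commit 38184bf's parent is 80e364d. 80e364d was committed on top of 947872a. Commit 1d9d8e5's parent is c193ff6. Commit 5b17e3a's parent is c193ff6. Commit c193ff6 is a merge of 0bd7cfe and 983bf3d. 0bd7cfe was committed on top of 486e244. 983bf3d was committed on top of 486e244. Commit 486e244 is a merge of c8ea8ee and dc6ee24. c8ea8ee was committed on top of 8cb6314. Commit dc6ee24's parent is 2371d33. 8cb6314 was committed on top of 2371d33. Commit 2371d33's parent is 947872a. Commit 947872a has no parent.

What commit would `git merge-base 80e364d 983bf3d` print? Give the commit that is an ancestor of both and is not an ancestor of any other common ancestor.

947872a

Ancestors of 80e364d: {80e364d, 947872a}.
Ancestors of 983bf3d: {2371d33, 486e244, 8cb6314, 947872a, 983bf3d, c8ea8ee, dc6ee24}.
Common ancestors: {947872a}.
The only common ancestor is 947872a, so it is the merge base.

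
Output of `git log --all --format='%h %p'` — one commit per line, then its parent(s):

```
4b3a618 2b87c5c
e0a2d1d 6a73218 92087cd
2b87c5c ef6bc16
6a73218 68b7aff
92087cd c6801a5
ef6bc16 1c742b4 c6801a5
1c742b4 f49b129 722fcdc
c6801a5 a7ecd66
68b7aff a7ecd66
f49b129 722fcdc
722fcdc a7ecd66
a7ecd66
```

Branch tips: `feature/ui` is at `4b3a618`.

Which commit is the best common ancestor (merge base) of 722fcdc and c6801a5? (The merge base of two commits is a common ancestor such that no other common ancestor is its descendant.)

Ancestors of 722fcdc: {722fcdc, a7ecd66}.
Ancestors of c6801a5: {a7ecd66, c6801a5}.
Common ancestors: {a7ecd66}.
The only common ancestor is a7ecd66, so it is the merge base.

a7ecd66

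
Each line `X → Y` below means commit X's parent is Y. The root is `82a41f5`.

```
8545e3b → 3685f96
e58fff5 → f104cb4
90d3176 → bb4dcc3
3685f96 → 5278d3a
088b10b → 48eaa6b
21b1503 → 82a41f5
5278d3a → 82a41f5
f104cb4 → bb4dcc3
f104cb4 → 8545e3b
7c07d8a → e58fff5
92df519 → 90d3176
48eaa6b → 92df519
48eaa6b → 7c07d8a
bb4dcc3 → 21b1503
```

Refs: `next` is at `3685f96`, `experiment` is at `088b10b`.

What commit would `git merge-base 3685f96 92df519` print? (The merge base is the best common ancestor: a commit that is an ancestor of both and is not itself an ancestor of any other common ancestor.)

Ancestors of 3685f96: {3685f96, 5278d3a, 82a41f5}.
Ancestors of 92df519: {21b1503, 82a41f5, 90d3176, 92df519, bb4dcc3}.
Common ancestors: {82a41f5}.
The only common ancestor is 82a41f5, so it is the merge base.

82a41f5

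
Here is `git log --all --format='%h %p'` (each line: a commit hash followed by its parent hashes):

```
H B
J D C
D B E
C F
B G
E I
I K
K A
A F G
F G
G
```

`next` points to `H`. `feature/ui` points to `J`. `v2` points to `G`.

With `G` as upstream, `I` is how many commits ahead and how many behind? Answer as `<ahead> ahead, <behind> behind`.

Reachable from I: {A, F, G, I, K}.
Reachable from G: {G}.
Only in I's history (ahead): {A, F, I, K} — 4.
Only in G's history (behind): {} — 0.

4 ahead, 0 behind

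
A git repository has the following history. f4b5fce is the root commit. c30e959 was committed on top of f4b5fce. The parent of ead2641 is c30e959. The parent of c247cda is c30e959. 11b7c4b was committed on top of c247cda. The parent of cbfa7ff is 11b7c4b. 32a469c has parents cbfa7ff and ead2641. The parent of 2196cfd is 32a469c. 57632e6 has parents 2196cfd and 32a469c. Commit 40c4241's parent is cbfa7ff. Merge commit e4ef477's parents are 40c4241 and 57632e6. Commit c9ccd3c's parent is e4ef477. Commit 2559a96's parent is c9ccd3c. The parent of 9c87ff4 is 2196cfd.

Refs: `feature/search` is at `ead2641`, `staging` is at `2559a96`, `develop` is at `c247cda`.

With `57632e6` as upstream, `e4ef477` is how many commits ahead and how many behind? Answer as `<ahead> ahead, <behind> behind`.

2 ahead, 0 behind

Reachable from e4ef477: {11b7c4b, 2196cfd, 32a469c, 40c4241, 57632e6, c247cda, c30e959, cbfa7ff, e4ef477, ead2641, f4b5fce}.
Reachable from 57632e6: {11b7c4b, 2196cfd, 32a469c, 57632e6, c247cda, c30e959, cbfa7ff, ead2641, f4b5fce}.
Only in e4ef477's history (ahead): {40c4241, e4ef477} — 2.
Only in 57632e6's history (behind): {} — 0.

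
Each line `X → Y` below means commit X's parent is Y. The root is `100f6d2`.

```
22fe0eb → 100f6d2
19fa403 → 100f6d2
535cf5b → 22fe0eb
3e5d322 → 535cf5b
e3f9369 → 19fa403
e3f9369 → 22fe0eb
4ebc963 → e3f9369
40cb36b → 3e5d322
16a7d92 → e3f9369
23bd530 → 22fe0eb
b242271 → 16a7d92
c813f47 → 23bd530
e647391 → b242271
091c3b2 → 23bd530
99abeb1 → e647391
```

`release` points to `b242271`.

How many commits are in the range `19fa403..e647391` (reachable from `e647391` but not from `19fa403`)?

Reachable from e647391: {100f6d2, 16a7d92, 19fa403, 22fe0eb, b242271, e3f9369, e647391}.
Reachable from 19fa403: {100f6d2, 19fa403}.
In e647391's history but not 19fa403's: {16a7d92, 22fe0eb, b242271, e3f9369, e647391} — 5 commits.

5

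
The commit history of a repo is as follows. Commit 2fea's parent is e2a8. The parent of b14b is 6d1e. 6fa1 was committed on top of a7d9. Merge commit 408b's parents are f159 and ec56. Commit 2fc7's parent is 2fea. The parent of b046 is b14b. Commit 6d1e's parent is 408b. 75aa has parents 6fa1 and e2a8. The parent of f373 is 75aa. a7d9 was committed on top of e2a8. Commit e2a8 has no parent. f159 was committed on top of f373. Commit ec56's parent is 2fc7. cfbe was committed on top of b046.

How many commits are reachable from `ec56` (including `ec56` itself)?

Walking parent pointers from ec56: reachable set = {2fc7, 2fea, e2a8, ec56}.
That is 4 commits.

4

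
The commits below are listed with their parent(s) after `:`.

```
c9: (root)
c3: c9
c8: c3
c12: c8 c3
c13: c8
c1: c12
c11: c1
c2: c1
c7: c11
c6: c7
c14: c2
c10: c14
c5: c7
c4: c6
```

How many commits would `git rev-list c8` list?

Walking parent pointers from c8: reachable set = {c3, c8, c9}.
That is 3 commits.

3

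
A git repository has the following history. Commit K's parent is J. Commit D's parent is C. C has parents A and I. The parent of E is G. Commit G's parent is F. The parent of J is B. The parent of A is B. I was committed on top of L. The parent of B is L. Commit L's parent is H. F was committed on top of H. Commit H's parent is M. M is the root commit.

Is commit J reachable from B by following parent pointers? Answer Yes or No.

No

Ancestors of B: {B, H, L, M}.
J is not in that set, so it is not an ancestor of B.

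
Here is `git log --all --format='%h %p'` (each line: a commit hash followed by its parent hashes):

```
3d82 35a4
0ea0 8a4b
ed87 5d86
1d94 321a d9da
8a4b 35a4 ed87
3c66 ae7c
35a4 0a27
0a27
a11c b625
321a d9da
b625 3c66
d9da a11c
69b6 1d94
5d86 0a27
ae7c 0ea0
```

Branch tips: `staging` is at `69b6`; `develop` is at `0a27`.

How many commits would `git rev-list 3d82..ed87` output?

2

Reachable from ed87: {0a27, 5d86, ed87}.
Reachable from 3d82: {0a27, 35a4, 3d82}.
In ed87's history but not 3d82's: {5d86, ed87} — 2 commits.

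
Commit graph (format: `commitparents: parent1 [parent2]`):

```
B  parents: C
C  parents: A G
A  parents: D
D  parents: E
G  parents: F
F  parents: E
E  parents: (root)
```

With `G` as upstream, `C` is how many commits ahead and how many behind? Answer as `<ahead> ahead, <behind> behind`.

Reachable from C: {A, C, D, E, F, G}.
Reachable from G: {E, F, G}.
Only in C's history (ahead): {A, C, D} — 3.
Only in G's history (behind): {} — 0.

3 ahead, 0 behind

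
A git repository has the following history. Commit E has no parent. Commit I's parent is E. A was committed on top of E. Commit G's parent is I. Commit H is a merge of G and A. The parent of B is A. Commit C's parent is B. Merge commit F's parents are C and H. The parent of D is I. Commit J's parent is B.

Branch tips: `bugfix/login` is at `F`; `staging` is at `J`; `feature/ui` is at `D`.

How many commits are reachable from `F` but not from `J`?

Reachable from F: {A, B, C, E, F, G, H, I}.
Reachable from J: {A, B, E, J}.
In F's history but not J's: {C, F, G, H, I} — 5 commits.

5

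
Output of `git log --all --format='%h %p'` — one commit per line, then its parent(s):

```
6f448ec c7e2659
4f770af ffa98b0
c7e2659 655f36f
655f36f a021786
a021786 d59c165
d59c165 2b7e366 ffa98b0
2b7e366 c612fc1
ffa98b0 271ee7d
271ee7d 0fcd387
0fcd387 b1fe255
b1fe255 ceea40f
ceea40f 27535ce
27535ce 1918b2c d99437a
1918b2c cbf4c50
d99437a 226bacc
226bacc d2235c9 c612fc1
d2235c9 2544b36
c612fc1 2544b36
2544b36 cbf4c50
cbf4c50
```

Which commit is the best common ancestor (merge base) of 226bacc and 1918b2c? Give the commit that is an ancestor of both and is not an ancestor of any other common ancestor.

Ancestors of 226bacc: {226bacc, 2544b36, c612fc1, cbf4c50, d2235c9}.
Ancestors of 1918b2c: {1918b2c, cbf4c50}.
Common ancestors: {cbf4c50}.
The only common ancestor is cbf4c50, so it is the merge base.

cbf4c50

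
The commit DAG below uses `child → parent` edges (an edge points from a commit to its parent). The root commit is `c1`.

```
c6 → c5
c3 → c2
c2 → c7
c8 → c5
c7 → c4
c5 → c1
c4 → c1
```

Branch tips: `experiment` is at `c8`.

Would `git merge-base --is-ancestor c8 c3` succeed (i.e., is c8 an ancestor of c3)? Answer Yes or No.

Ancestors of c3: {c1, c2, c3, c4, c7}.
c8 is not in that set, so it is not an ancestor of c3.

No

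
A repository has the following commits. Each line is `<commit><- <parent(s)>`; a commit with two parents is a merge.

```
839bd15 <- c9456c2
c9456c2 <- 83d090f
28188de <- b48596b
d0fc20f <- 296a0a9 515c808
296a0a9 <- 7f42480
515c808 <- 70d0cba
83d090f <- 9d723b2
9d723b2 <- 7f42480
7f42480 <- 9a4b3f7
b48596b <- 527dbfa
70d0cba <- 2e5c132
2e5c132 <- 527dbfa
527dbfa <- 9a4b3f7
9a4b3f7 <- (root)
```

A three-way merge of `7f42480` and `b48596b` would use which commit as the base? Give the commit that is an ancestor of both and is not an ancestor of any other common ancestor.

9a4b3f7

Ancestors of 7f42480: {7f42480, 9a4b3f7}.
Ancestors of b48596b: {527dbfa, 9a4b3f7, b48596b}.
Common ancestors: {9a4b3f7}.
The only common ancestor is 9a4b3f7, so it is the merge base.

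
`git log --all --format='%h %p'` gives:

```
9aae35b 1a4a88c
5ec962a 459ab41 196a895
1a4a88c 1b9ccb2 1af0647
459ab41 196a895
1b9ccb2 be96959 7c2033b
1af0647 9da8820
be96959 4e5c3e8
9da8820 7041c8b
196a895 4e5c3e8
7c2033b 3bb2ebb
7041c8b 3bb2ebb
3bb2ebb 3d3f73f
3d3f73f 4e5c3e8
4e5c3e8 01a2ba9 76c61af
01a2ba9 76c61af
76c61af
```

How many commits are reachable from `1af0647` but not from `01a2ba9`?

Reachable from 1af0647: {01a2ba9, 1af0647, 3bb2ebb, 3d3f73f, 4e5c3e8, 7041c8b, 76c61af, 9da8820}.
Reachable from 01a2ba9: {01a2ba9, 76c61af}.
In 1af0647's history but not 01a2ba9's: {1af0647, 3bb2ebb, 3d3f73f, 4e5c3e8, 7041c8b, 9da8820} — 6 commits.

6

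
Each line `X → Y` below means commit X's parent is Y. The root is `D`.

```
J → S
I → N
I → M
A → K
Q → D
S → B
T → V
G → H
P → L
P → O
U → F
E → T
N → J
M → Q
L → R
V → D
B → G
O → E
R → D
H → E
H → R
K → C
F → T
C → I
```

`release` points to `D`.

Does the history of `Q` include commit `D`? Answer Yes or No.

Yes

Ancestors of Q (commits reachable by following parents): {D, Q}.
D is in that set, so it is an ancestor of Q.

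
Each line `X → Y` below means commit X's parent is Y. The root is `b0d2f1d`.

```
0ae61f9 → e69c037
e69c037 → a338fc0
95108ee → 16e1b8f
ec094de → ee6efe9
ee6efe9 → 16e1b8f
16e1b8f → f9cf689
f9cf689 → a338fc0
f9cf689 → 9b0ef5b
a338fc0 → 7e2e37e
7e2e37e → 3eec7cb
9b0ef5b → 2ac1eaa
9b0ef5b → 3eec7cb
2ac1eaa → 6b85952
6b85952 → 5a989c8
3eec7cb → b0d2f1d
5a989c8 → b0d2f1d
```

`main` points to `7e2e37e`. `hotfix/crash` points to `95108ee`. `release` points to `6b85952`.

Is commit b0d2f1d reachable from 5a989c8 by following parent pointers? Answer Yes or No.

Yes

Ancestors of 5a989c8 (commits reachable by following parents): {5a989c8, b0d2f1d}.
b0d2f1d is in that set, so it is an ancestor of 5a989c8.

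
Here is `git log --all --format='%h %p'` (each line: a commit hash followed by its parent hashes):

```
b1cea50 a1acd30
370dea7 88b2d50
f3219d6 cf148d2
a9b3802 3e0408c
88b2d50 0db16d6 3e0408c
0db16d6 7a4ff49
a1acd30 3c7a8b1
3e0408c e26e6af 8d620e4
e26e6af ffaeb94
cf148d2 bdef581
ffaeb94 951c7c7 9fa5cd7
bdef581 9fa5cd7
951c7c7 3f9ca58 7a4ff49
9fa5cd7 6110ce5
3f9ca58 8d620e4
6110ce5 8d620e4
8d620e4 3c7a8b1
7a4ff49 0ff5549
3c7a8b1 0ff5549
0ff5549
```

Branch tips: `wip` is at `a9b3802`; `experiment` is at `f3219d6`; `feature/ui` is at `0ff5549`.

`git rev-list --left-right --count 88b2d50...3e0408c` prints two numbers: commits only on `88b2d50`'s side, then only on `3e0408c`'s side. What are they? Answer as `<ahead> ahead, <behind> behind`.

2 ahead, 0 behind

Reachable from 88b2d50: {0db16d6, 0ff5549, 3c7a8b1, 3e0408c, 3f9ca58, 6110ce5, 7a4ff49, 88b2d50, 8d620e4, 951c7c7, 9fa5cd7, e26e6af, ffaeb94}.
Reachable from 3e0408c: {0ff5549, 3c7a8b1, 3e0408c, 3f9ca58, 6110ce5, 7a4ff49, 8d620e4, 951c7c7, 9fa5cd7, e26e6af, ffaeb94}.
Only in 88b2d50's history (ahead): {0db16d6, 88b2d50} — 2.
Only in 3e0408c's history (behind): {} — 0.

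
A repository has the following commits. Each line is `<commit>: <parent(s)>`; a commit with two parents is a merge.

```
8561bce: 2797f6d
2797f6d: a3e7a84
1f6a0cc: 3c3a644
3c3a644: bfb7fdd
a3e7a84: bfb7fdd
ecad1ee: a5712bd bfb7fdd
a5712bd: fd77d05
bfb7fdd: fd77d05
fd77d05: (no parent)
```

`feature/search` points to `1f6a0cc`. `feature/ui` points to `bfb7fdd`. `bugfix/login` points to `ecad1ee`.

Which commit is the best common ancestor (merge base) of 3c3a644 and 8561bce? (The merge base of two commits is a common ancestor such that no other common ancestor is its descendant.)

Ancestors of 3c3a644: {3c3a644, bfb7fdd, fd77d05}.
Ancestors of 8561bce: {2797f6d, 8561bce, a3e7a84, bfb7fdd, fd77d05}.
Common ancestors: {bfb7fdd, fd77d05}.
Among these, bfb7fdd is not an ancestor of any other common ancestor — it is the merge base.

bfb7fdd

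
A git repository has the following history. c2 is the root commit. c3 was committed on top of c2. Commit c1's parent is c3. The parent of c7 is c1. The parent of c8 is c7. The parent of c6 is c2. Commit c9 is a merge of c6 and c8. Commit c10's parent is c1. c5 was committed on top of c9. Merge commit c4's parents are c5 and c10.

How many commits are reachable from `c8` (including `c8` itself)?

Walking parent pointers from c8: reachable set = {c1, c2, c3, c7, c8}.
That is 5 commits.

5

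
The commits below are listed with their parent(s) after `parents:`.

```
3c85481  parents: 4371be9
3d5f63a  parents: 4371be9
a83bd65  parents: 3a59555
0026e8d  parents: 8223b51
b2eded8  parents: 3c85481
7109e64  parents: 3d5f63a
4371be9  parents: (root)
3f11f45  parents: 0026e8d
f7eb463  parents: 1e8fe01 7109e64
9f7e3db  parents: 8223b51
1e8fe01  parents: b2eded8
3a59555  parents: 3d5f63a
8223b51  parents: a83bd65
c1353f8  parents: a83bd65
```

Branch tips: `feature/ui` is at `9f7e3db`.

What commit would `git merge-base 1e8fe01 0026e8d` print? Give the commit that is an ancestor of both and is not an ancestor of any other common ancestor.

4371be9

Ancestors of 1e8fe01: {1e8fe01, 3c85481, 4371be9, b2eded8}.
Ancestors of 0026e8d: {0026e8d, 3a59555, 3d5f63a, 4371be9, 8223b51, a83bd65}.
Common ancestors: {4371be9}.
The only common ancestor is 4371be9, so it is the merge base.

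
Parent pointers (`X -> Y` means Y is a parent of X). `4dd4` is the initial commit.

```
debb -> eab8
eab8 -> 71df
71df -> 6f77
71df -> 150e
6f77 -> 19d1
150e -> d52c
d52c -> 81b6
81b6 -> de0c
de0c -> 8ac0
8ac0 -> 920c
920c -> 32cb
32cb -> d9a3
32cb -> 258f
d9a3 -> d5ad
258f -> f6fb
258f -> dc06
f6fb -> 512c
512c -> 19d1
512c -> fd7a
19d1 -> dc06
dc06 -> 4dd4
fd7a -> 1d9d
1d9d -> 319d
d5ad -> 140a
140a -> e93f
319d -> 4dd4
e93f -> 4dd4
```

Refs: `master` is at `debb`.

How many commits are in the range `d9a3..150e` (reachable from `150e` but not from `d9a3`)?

15

Reachable from 150e: {140a, 150e, 19d1, 1d9d, 258f, 319d, 32cb, 4dd4, 512c, 81b6, 8ac0, 920c, d52c, d5ad, d9a3, dc06, de0c, e93f, f6fb, fd7a}.
Reachable from d9a3: {140a, 4dd4, d5ad, d9a3, e93f}.
In 150e's history but not d9a3's: {150e, 19d1, 1d9d, 258f, 319d, 32cb, 512c, 81b6, 8ac0, 920c, d52c, dc06, de0c, f6fb, fd7a} — 15 commits.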